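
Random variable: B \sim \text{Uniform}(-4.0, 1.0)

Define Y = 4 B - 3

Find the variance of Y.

For Y = aB + b: Var(Y) = a² * Var(B)
Var(B) = (1 + 4)^2/12 = 2.0833333
Var(Y) = 4² * 2.0833333 = 16 * 2.0833333 = 33.333333

33.333333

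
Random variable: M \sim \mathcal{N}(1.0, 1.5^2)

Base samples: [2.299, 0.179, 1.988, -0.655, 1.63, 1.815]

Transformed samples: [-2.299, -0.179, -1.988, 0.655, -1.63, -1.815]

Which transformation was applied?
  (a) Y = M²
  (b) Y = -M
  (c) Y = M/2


Checking option (b) Y = -M:
  M = 2.299 -> Y = -2.299 ✓
  M = 0.179 -> Y = -0.179 ✓
  M = 1.988 -> Y = -1.988 ✓
All samples match this transformation.

(b) -M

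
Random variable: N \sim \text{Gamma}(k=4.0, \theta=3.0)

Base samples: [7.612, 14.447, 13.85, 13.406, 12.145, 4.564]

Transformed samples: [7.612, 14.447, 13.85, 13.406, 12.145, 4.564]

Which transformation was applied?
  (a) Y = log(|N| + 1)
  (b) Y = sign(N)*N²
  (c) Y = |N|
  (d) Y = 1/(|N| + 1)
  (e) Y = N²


Checking option (c) Y = |N|:
  N = 7.612 -> Y = 7.612 ✓
  N = 14.447 -> Y = 14.447 ✓
  N = 13.85 -> Y = 13.85 ✓
All samples match this transformation.

(c) |N|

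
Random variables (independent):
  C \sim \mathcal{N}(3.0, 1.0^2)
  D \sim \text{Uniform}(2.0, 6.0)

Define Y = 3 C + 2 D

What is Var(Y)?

For independent RVs: Var(aX + bY) = a²Var(X) + b²Var(Y)
Var(C) = 1
Var(D) = 1.3333333
Var(Y) = 3²*1 + 2²*1.3333333
= 9*1 + 4*1.3333333 = 14.333333

14.333333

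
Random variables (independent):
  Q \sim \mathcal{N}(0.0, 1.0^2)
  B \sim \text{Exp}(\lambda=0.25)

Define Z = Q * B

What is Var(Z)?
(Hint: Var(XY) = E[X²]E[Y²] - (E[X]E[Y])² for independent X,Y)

Var(XY) = E[X²]E[Y²] - (E[X]E[Y])²
E[Q] = 0, Var(Q) = 1
E[B] = 4, Var(B) = 16
E[Q²] = 1 + 0² = 1
E[B²] = 16 + 4² = 32
Var(Z) = 1*32 - (0*4)²
= 32 - 0 = 32

32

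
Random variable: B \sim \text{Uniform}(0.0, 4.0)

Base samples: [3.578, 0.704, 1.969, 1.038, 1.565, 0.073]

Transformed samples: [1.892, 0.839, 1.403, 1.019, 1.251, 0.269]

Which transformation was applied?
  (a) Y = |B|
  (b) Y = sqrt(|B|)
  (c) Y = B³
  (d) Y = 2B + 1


Checking option (b) Y = sqrt(|B|):
  B = 3.578 -> Y = 1.892 ✓
  B = 0.704 -> Y = 0.839 ✓
  B = 1.969 -> Y = 1.403 ✓
All samples match this transformation.

(b) sqrt(|B|)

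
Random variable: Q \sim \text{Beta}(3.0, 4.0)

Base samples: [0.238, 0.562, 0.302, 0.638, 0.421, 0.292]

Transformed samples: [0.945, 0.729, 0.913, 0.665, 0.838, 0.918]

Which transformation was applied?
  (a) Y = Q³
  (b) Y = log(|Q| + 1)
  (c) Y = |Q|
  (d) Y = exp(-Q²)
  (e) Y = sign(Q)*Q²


Checking option (d) Y = exp(-Q²):
  Q = 0.238 -> Y = 0.945 ✓
  Q = 0.562 -> Y = 0.729 ✓
  Q = 0.302 -> Y = 0.913 ✓
All samples match this transformation.

(d) exp(-Q²)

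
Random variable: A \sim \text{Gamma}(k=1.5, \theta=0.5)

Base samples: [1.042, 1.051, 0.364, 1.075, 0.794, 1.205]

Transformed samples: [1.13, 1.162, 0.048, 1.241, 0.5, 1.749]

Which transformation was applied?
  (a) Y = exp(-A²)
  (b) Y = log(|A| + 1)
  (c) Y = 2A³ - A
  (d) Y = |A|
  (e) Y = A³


Checking option (e) Y = A³:
  A = 1.042 -> Y = 1.13 ✓
  A = 1.051 -> Y = 1.162 ✓
  A = 0.364 -> Y = 0.048 ✓
All samples match this transformation.

(e) A³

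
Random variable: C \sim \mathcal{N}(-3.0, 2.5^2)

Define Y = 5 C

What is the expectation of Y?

For Y = 5C:
E[Y] = 5 * E[C]
E[C] = -3.0 = -3
E[Y] = 5 * (-3) = -15

-15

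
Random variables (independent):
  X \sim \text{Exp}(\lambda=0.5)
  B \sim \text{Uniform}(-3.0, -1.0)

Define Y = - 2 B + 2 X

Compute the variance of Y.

For independent RVs: Var(aX + bY) = a²Var(X) + b²Var(Y)
Var(X) = 4
Var(B) = 0.33333333
Var(Y) = 2²*4 + (-2)²*0.33333333
= 4*4 + 4*0.33333333 = 17.333333

17.333333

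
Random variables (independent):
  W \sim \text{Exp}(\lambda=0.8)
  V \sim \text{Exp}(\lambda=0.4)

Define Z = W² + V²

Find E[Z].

E[Z] = E[W²] + E[V²]
E[W²] = Var(W) + E[W]² = 1.5625 + 1.5625 = 3.125
E[V²] = Var(V) + E[V]² = 6.25 + 6.25 = 12.5
E[Z] = 3.125 + 12.5 = 15.625

15.625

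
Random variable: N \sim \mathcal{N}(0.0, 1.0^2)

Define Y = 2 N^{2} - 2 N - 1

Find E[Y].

E[Y] = 2*E[N²] - 2*E[N] - 1
E[N] = 0
E[N²] = Var(N) + (E[N])² = 1 + 0 = 1
E[Y] = 2*1 - 2*0 - 1 = 1

1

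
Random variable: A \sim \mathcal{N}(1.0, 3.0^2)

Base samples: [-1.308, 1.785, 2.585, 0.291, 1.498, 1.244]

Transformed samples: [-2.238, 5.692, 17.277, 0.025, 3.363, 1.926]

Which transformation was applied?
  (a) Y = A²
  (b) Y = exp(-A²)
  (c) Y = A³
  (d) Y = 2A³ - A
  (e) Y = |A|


Checking option (c) Y = A³:
  A = -1.308 -> Y = -2.238 ✓
  A = 1.785 -> Y = 5.692 ✓
  A = 2.585 -> Y = 17.277 ✓
All samples match this transformation.

(c) A³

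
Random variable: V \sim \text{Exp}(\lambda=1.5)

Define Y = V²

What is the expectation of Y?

E[V²] = Var(V) + (E[V])² = 0.44444444 + 0.44444444 = 0.88888889

0.88888889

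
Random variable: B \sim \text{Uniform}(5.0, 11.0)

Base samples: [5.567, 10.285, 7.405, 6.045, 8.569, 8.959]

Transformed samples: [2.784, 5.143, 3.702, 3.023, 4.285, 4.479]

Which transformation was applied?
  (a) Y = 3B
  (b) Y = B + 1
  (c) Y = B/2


Checking option (c) Y = B/2:
  B = 5.567 -> Y = 2.784 ✓
  B = 10.285 -> Y = 5.143 ✓
  B = 7.405 -> Y = 3.702 ✓
All samples match this transformation.

(c) B/2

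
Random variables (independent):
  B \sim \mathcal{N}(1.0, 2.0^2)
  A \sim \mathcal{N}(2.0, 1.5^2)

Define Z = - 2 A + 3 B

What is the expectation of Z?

E[Z] = 3*E[B] - 2*E[A]
E[B] = 1
E[A] = 2
E[Z] = 3*1 - 2*2 = -1

-1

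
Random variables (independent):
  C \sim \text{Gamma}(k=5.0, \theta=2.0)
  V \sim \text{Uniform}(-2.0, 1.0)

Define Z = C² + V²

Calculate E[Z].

E[Z] = E[C²] + E[V²]
E[C²] = Var(C) + E[C]² = 20 + 100 = 120
E[V²] = Var(V) + E[V]² = 0.75 + 0.25 = 1
E[Z] = 120 + 1 = 121

121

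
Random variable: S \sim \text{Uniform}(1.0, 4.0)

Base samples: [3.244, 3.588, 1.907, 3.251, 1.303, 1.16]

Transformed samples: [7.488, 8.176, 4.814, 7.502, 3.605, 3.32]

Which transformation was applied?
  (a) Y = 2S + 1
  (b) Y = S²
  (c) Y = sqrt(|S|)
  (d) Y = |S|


Checking option (a) Y = 2S + 1:
  S = 3.244 -> Y = 7.488 ✓
  S = 3.588 -> Y = 8.176 ✓
  S = 1.907 -> Y = 4.814 ✓
All samples match this transformation.

(a) 2S + 1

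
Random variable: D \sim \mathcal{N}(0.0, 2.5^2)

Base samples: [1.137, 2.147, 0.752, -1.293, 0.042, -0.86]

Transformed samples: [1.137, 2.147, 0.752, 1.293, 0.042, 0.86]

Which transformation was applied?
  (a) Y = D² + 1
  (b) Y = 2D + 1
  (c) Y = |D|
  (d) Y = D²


Checking option (c) Y = |D|:
  D = 1.137 -> Y = 1.137 ✓
  D = 2.147 -> Y = 2.147 ✓
  D = 0.752 -> Y = 0.752 ✓
All samples match this transformation.

(c) |D|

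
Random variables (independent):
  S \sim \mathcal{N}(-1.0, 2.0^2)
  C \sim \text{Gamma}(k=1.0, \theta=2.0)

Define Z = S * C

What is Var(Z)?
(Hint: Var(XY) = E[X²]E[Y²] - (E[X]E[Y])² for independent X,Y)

Var(XY) = E[X²]E[Y²] - (E[X]E[Y])²
E[S] = -1, Var(S) = 4
E[C] = 2, Var(C) = 4
E[S²] = 4 + (-1)² = 5
E[C²] = 4 + 2² = 8
Var(Z) = 5*8 - (-1*2)²
= 40 - 4 = 36

36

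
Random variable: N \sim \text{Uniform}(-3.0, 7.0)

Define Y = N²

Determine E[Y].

Using E[X²] = Var(X) + (E[X])²:
E[N] = 2
Var(N) = (7 + 3)^2/12 = 8.3333333
E[N²] = 8.3333333 + 2² = 8.3333333 + 4 = 12.333333

12.333333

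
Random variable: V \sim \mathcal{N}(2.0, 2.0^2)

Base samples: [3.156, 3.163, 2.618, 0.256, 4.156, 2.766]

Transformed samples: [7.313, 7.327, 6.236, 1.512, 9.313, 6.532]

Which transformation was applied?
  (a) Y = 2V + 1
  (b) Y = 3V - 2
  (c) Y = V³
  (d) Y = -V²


Checking option (a) Y = 2V + 1:
  V = 3.156 -> Y = 7.313 ✓
  V = 3.163 -> Y = 7.327 ✓
  V = 2.618 -> Y = 6.236 ✓
All samples match this transformation.

(a) 2V + 1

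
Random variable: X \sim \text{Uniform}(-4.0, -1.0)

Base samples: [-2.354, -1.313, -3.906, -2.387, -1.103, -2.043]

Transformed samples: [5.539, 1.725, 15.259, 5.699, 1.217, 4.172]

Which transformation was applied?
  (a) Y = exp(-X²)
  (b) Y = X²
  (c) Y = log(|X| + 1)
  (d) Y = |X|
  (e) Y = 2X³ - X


Checking option (b) Y = X²:
  X = -2.354 -> Y = 5.539 ✓
  X = -1.313 -> Y = 1.725 ✓
  X = -3.906 -> Y = 15.259 ✓
All samples match this transformation.

(b) X²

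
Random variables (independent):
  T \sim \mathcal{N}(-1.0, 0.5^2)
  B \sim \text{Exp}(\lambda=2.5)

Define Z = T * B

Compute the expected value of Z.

For independent RVs: E[XY] = E[X]*E[Y]
E[T] = -1
E[B] = 0.4
E[Z] = -1 * 0.4 = -0.4

-0.4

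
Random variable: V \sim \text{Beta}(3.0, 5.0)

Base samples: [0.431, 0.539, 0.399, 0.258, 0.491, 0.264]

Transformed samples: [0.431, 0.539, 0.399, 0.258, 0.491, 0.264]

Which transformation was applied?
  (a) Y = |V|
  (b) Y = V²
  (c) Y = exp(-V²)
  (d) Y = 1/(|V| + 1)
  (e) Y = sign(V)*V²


Checking option (a) Y = |V|:
  V = 0.431 -> Y = 0.431 ✓
  V = 0.539 -> Y = 0.539 ✓
  V = 0.399 -> Y = 0.399 ✓
All samples match this transformation.

(a) |V|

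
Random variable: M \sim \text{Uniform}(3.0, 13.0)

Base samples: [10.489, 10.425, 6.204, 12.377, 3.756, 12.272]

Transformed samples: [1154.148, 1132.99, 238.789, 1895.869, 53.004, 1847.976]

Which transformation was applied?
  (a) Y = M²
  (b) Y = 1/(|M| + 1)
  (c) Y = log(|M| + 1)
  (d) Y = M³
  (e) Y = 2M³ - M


Checking option (d) Y = M³:
  M = 10.489 -> Y = 1154.148 ✓
  M = 10.425 -> Y = 1132.99 ✓
  M = 6.204 -> Y = 238.789 ✓
All samples match this transformation.

(d) M³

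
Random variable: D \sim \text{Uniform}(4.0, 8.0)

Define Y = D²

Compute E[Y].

Using E[X²] = Var(X) + (E[X])²:
E[D] = 6
Var(D) = (8 - 4)^2/12 = 1.3333333
E[D²] = 1.3333333 + 6² = 1.3333333 + 36 = 37.333333

37.333333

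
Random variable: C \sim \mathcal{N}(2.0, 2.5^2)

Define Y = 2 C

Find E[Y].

For Y = 2C:
E[Y] = 2 * E[C]
E[C] = 2.0 = 2
E[Y] = 2 * 2 = 4

4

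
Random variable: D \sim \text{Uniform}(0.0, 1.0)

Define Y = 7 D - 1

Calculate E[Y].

For Y = 7D - 1:
E[Y] = 7 * E[D] - 1
E[D] = (0 + 1)/2 = 0.5
E[Y] = 7 * 0.5 - 1 = 2.5

2.5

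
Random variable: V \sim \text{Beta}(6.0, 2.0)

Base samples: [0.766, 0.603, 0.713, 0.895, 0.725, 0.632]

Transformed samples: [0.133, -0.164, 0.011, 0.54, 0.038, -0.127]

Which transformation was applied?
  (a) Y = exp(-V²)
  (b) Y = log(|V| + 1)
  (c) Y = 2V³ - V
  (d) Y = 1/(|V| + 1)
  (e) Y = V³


Checking option (c) Y = 2V³ - V:
  V = 0.766 -> Y = 0.133 ✓
  V = 0.603 -> Y = -0.164 ✓
  V = 0.713 -> Y = 0.011 ✓
All samples match this transformation.

(c) 2V³ - V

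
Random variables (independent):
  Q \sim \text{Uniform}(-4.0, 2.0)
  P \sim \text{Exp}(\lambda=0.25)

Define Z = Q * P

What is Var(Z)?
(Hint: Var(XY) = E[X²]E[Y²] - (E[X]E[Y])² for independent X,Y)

Var(XY) = E[X²]E[Y²] - (E[X]E[Y])²
E[Q] = -1, Var(Q) = 3
E[P] = 4, Var(P) = 16
E[Q²] = 3 + (-1)² = 4
E[P²] = 16 + 4² = 32
Var(Z) = 4*32 - (-1*4)²
= 128 - 16 = 112

112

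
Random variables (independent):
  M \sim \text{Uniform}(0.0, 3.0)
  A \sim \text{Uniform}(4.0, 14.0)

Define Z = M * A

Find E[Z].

For independent RVs: E[XY] = E[X]*E[Y]
E[M] = 1.5
E[A] = 9
E[Z] = 1.5 * 9 = 13.5

13.5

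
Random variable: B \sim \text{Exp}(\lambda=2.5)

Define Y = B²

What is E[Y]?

E[B²] = Var(B) + (E[B])² = 0.16 + 0.16 = 0.32

0.32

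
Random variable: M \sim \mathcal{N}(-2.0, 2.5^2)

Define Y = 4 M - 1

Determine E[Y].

For Y = 4M - 1:
E[Y] = 4 * E[M] - 1
E[M] = -2.0 = -2
E[Y] = 4 * (-2) - 1 = -9

-9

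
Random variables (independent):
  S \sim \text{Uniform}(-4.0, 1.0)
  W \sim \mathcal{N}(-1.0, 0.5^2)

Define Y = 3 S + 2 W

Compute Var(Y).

For independent RVs: Var(aX + bY) = a²Var(X) + b²Var(Y)
Var(S) = 2.0833333
Var(W) = 0.25
Var(Y) = 3²*2.0833333 + 2²*0.25
= 9*2.0833333 + 4*0.25 = 19.75

19.75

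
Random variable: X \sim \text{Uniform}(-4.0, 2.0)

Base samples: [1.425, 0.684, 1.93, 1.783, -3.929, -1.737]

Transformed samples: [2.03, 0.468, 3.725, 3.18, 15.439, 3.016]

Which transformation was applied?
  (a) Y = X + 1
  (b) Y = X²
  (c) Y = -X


Checking option (b) Y = X²:
  X = 1.425 -> Y = 2.03 ✓
  X = 0.684 -> Y = 0.468 ✓
  X = 1.93 -> Y = 3.725 ✓
All samples match this transformation.

(b) X²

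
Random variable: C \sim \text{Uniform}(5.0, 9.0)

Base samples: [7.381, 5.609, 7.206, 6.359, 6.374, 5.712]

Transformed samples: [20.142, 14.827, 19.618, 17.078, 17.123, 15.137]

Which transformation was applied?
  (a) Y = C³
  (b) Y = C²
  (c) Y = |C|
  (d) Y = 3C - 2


Checking option (d) Y = 3C - 2:
  C = 7.381 -> Y = 20.142 ✓
  C = 5.609 -> Y = 14.827 ✓
  C = 7.206 -> Y = 19.618 ✓
All samples match this transformation.

(d) 3C - 2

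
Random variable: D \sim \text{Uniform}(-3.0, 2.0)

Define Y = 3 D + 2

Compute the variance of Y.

For Y = aD + b: Var(Y) = a² * Var(D)
Var(D) = (2 + 3)^2/12 = 2.0833333
Var(Y) = 3² * 2.0833333 = 9 * 2.0833333 = 18.75

18.75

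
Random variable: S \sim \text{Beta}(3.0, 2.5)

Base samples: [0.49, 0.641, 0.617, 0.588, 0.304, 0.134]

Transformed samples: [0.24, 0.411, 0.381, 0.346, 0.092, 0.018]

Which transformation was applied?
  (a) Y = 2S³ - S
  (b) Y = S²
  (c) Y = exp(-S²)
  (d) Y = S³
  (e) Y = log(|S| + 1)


Checking option (b) Y = S²:
  S = 0.49 -> Y = 0.24 ✓
  S = 0.641 -> Y = 0.411 ✓
  S = 0.617 -> Y = 0.381 ✓
All samples match this transformation.

(b) S²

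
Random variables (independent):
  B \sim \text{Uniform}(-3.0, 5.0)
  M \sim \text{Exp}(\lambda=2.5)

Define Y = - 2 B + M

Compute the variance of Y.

For independent RVs: Var(aX + bY) = a²Var(X) + b²Var(Y)
Var(B) = 5.3333333
Var(M) = 0.16
Var(Y) = (-2)²*5.3333333 + 1²*0.16
= 4*5.3333333 + 1*0.16 = 21.493333

21.493333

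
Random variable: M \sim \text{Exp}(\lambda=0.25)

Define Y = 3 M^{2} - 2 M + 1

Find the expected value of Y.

E[Y] = 3*E[M²] - 2*E[M] + 1
E[M] = 4
E[M²] = Var(M) + (E[M])² = 16 + 16 = 32
E[Y] = 3*32 - 2*4 + 1 = 89

89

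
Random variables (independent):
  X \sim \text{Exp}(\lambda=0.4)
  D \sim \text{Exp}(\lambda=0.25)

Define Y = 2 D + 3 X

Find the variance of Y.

For independent RVs: Var(aX + bY) = a²Var(X) + b²Var(Y)
Var(X) = 6.25
Var(D) = 16
Var(Y) = 3²*6.25 + 2²*16
= 9*6.25 + 4*16 = 120.25

120.25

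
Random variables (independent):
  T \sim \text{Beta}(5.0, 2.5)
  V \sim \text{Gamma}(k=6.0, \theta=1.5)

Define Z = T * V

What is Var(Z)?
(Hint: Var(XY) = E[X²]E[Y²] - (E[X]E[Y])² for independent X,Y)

Var(XY) = E[X²]E[Y²] - (E[X]E[Y])²
E[T] = 0.66666667, Var(T) = 0.026143791
E[V] = 9, Var(V) = 13.5
E[T²] = 0.026143791 + 0.66666667² = 0.47058824
E[V²] = 13.5 + 9² = 94.5
Var(Z) = 0.47058824*94.5 - (0.66666667*9)²
= 44.470588 - 36 = 8.4705882

8.4705882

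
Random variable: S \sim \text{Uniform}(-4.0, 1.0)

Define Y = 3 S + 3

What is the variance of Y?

For Y = aS + b: Var(Y) = a² * Var(S)
Var(S) = (1 + 4)^2/12 = 2.0833333
Var(Y) = 3² * 2.0833333 = 9 * 2.0833333 = 18.75

18.75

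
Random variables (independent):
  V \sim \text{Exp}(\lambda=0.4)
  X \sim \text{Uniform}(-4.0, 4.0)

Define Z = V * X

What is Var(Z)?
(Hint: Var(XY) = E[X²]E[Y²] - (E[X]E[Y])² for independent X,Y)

Var(XY) = E[X²]E[Y²] - (E[X]E[Y])²
E[V] = 2.5, Var(V) = 6.25
E[X] = 0, Var(X) = 5.3333333
E[V²] = 6.25 + 2.5² = 12.5
E[X²] = 5.3333333 + 0² = 5.3333333
Var(Z) = 12.5*5.3333333 - (2.5*0)²
= 66.666667 - 0 = 66.666667

66.666667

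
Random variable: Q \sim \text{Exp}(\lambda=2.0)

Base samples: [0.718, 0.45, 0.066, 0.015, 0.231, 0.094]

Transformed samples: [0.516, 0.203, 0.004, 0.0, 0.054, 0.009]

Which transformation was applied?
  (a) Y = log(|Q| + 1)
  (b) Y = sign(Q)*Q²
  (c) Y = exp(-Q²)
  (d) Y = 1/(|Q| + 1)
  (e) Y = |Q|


Checking option (b) Y = sign(Q)*Q²:
  Q = 0.718 -> Y = 0.516 ✓
  Q = 0.45 -> Y = 0.203 ✓
  Q = 0.066 -> Y = 0.004 ✓
All samples match this transformation.

(b) sign(Q)*Q²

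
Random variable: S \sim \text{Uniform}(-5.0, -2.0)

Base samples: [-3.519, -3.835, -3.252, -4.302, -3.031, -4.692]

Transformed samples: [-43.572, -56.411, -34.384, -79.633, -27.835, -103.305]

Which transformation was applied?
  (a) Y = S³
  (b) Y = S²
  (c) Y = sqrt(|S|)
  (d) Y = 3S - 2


Checking option (a) Y = S³:
  S = -3.519 -> Y = -43.572 ✓
  S = -3.835 -> Y = -56.411 ✓
  S = -3.252 -> Y = -34.384 ✓
All samples match this transformation.

(a) S³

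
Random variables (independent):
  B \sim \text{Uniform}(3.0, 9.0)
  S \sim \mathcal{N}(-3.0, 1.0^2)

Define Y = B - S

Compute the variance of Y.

For independent RVs: Var(aX + bY) = a²Var(X) + b²Var(Y)
Var(B) = 3
Var(S) = 1
Var(Y) = 1²*3 + (-1)²*1
= 1*3 + 1*1 = 4

4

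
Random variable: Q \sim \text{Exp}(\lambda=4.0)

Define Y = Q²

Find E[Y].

E[Q²] = Var(Q) + (E[Q])² = 0.0625 + 0.0625 = 0.125

0.125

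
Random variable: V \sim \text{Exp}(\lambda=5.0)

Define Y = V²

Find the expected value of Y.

Using E[X²] = Var(X) + (E[X])²:
E[V] = 0.2
Var(V) = 1/5.0^2 = 0.04
E[V²] = 0.04 + 0.2² = 0.04 + 0.04 = 0.08

0.08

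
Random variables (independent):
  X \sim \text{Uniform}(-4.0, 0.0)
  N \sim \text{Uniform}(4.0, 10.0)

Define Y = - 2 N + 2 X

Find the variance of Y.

For independent RVs: Var(aX + bY) = a²Var(X) + b²Var(Y)
Var(X) = 1.3333333
Var(N) = 3
Var(Y) = 2²*1.3333333 + (-2)²*3
= 4*1.3333333 + 4*3 = 17.333333

17.333333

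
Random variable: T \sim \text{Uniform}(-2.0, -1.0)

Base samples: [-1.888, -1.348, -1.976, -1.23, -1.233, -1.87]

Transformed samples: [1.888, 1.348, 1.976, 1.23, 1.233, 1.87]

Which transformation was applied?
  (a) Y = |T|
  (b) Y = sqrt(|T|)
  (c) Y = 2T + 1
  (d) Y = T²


Checking option (a) Y = |T|:
  T = -1.888 -> Y = 1.888 ✓
  T = -1.348 -> Y = 1.348 ✓
  T = -1.976 -> Y = 1.976 ✓
All samples match this transformation.

(a) |T|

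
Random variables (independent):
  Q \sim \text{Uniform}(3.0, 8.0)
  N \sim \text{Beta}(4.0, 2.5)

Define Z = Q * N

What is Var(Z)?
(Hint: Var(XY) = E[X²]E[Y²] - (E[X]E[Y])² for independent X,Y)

Var(XY) = E[X²]E[Y²] - (E[X]E[Y])²
E[Q] = 5.5, Var(Q) = 2.0833333
E[N] = 0.61538462, Var(N) = 0.031558185
E[Q²] = 2.0833333 + 5.5² = 32.333333
E[N²] = 0.031558185 + 0.61538462² = 0.41025641
Var(Z) = 32.333333*0.41025641 - (5.5*0.61538462)²
= 13.264957 - 11.455621 = 1.809336

1.809336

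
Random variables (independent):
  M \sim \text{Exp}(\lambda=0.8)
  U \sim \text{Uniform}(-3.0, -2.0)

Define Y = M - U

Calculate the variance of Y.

For independent RVs: Var(aX + bY) = a²Var(X) + b²Var(Y)
Var(M) = 1.5625
Var(U) = 0.083333333
Var(Y) = 1²*1.5625 + (-1)²*0.083333333
= 1*1.5625 + 1*0.083333333 = 1.6458333

1.6458333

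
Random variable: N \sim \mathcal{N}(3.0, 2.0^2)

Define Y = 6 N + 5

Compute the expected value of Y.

For Y = 6N + 5:
E[Y] = 6 * E[N] + 5
E[N] = 3.0 = 3
E[Y] = 6 * 3 + 5 = 23

23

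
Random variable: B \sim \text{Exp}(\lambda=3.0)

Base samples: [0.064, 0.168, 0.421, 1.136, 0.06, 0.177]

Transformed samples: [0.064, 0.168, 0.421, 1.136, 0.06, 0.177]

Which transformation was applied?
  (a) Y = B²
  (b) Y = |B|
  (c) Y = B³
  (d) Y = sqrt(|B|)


Checking option (b) Y = |B|:
  B = 0.064 -> Y = 0.064 ✓
  B = 0.168 -> Y = 0.168 ✓
  B = 0.421 -> Y = 0.421 ✓
All samples match this transformation.

(b) |B|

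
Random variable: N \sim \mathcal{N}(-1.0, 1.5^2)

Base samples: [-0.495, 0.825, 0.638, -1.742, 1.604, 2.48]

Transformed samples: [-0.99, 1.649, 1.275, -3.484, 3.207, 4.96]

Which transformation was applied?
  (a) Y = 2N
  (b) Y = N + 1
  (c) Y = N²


Checking option (a) Y = 2N:
  N = -0.495 -> Y = -0.99 ✓
  N = 0.825 -> Y = 1.649 ✓
  N = 0.638 -> Y = 1.275 ✓
All samples match this transformation.

(a) 2N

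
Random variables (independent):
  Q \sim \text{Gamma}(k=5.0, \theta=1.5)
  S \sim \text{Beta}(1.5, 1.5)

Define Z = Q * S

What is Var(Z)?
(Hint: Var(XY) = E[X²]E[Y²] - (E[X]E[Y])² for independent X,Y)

Var(XY) = E[X²]E[Y²] - (E[X]E[Y])²
E[Q] = 7.5, Var(Q) = 11.25
E[S] = 0.5, Var(S) = 0.0625
E[Q²] = 11.25 + 7.5² = 67.5
E[S²] = 0.0625 + 0.5² = 0.3125
Var(Z) = 67.5*0.3125 - (7.5*0.5)²
= 21.09375 - 14.0625 = 7.03125

7.03125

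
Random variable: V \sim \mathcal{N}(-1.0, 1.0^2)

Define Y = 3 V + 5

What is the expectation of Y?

For Y = 3V + 5:
E[Y] = 3 * E[V] + 5
E[V] = -1.0 = -1
E[Y] = 3 * (-1) + 5 = 2

2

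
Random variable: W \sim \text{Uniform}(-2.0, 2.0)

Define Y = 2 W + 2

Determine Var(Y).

For Y = aW + b: Var(Y) = a² * Var(W)
Var(W) = (2 + 2)^2/12 = 1.3333333
Var(Y) = 2² * 1.3333333 = 4 * 1.3333333 = 5.3333333

5.3333333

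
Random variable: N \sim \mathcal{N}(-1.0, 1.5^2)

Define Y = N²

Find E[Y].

E[N²] = Var(N) + (E[N])² = 2.25 + 1 = 3.25

3.25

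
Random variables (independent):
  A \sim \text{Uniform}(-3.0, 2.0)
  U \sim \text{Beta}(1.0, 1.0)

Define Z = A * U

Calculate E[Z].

For independent RVs: E[XY] = E[X]*E[Y]
E[A] = -0.5
E[U] = 0.5
E[Z] = -0.5 * 0.5 = -0.25

-0.25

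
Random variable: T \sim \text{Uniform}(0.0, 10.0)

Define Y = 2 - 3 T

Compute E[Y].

For Y = -3T + 2:
E[Y] = -3 * E[T] + 2
E[T] = (0 + 10)/2 = 5
E[Y] = -3 * 5 + 2 = -13

-13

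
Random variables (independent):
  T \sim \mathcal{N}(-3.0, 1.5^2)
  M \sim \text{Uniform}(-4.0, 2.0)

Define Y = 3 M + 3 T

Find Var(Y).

For independent RVs: Var(aX + bY) = a²Var(X) + b²Var(Y)
Var(T) = 2.25
Var(M) = 3
Var(Y) = 3²*2.25 + 3²*3
= 9*2.25 + 9*3 = 47.25

47.25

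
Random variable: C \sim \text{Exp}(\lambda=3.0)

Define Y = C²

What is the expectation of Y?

E[C²] = Var(C) + (E[C])² = 0.11111111 + 0.11111111 = 0.22222222

0.22222222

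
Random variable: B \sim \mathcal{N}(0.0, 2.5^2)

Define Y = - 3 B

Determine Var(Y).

For Y = aB + b: Var(Y) = a² * Var(B)
Var(B) = 2.5^2 = 6.25
Var(Y) = (-3)² * 6.25 = 9 * 6.25 = 56.25

56.25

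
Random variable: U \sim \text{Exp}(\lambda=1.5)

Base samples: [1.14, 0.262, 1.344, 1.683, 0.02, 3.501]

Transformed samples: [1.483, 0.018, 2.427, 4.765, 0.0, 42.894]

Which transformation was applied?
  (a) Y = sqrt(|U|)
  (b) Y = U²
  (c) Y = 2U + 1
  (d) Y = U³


Checking option (d) Y = U³:
  U = 1.14 -> Y = 1.483 ✓
  U = 0.262 -> Y = 0.018 ✓
  U = 1.344 -> Y = 2.427 ✓
All samples match this transformation.

(d) U³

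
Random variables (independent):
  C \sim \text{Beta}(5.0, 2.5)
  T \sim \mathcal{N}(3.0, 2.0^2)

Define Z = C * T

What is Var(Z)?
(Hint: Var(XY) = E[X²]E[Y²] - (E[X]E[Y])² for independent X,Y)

Var(XY) = E[X²]E[Y²] - (E[X]E[Y])²
E[C] = 0.66666667, Var(C) = 0.026143791
E[T] = 3, Var(T) = 4
E[C²] = 0.026143791 + 0.66666667² = 0.47058824
E[T²] = 4 + 3² = 13
Var(Z) = 0.47058824*13 - (0.66666667*3)²
= 6.1176471 - 4 = 2.1176471

2.1176471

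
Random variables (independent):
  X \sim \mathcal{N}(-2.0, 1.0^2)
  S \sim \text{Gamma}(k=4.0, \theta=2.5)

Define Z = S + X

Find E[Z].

E[Z] = 1*E[X] + 1*E[S]
E[X] = -2
E[S] = 10
E[Z] = 1*(-2) + 1*10 = 8

8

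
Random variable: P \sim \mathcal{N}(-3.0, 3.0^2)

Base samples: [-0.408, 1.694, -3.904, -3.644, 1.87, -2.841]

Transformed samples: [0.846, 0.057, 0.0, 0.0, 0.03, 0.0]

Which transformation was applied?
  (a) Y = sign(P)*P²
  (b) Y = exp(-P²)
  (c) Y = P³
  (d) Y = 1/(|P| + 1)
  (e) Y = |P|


Checking option (b) Y = exp(-P²):
  P = -0.408 -> Y = 0.846 ✓
  P = 1.694 -> Y = 0.057 ✓
  P = -3.904 -> Y = 0.0 ✓
All samples match this transformation.

(b) exp(-P²)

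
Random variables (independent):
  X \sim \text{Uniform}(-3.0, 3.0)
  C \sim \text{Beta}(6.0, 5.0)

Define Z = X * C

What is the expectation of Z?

For independent RVs: E[XY] = E[X]*E[Y]
E[X] = 0
E[C] = 0.54545455
E[Z] = 0 * 0.54545455 = 0

0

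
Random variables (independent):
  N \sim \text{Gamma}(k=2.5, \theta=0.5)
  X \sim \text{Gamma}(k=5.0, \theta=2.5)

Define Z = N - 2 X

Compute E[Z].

E[Z] = 1*E[N] - 2*E[X]
E[N] = 1.25
E[X] = 12.5
E[Z] = 1*1.25 - 2*12.5 = -23.75

-23.75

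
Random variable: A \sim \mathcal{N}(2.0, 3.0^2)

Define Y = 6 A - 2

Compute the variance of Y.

For Y = aA + b: Var(Y) = a² * Var(A)
Var(A) = 3.0^2 = 9
Var(Y) = 6² * 9 = 36 * 9 = 324

324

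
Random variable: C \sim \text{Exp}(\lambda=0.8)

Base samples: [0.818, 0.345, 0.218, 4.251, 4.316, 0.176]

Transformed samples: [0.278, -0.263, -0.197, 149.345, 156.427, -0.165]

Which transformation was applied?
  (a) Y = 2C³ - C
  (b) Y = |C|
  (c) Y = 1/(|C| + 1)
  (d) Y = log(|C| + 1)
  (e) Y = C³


Checking option (a) Y = 2C³ - C:
  C = 0.818 -> Y = 0.278 ✓
  C = 0.345 -> Y = -0.263 ✓
  C = 0.218 -> Y = -0.197 ✓
All samples match this transformation.

(a) 2C³ - C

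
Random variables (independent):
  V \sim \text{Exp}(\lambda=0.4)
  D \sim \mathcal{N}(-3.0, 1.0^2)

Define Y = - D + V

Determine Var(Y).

For independent RVs: Var(aX + bY) = a²Var(X) + b²Var(Y)
Var(V) = 6.25
Var(D) = 1
Var(Y) = 1²*6.25 + (-1)²*1
= 1*6.25 + 1*1 = 7.25

7.25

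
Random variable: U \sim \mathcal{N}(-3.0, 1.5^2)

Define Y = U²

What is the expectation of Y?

E[U²] = Var(U) + (E[U])² = 2.25 + 9 = 11.25

11.25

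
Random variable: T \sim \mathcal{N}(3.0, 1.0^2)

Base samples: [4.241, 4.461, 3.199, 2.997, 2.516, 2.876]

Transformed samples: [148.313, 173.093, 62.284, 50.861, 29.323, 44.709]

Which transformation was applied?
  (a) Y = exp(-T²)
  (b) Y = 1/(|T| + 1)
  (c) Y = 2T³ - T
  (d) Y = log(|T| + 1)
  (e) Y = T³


Checking option (c) Y = 2T³ - T:
  T = 4.241 -> Y = 148.313 ✓
  T = 4.461 -> Y = 173.093 ✓
  T = 3.199 -> Y = 62.284 ✓
All samples match this transformation.

(c) 2T³ - T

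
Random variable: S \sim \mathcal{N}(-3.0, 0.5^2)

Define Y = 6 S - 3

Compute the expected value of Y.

For Y = 6S - 3:
E[Y] = 6 * E[S] - 3
E[S] = -3.0 = -3
E[Y] = 6 * (-3) - 3 = -21

-21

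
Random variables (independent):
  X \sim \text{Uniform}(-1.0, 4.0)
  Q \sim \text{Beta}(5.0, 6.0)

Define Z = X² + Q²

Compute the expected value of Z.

E[Z] = E[X²] + E[Q²]
E[X²] = Var(X) + E[X]² = 2.0833333 + 2.25 = 4.3333333
E[Q²] = Var(Q) + E[Q]² = 0.020661157 + 0.20661157 = 0.22727273
E[Z] = 4.3333333 + 0.22727273 = 4.5606061

4.5606061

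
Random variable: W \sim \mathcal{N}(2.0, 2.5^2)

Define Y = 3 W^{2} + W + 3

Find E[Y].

E[Y] = 3*E[W²] + 1*E[W] + 3
E[W] = 2
E[W²] = Var(W) + (E[W])² = 6.25 + 4 = 10.25
E[Y] = 3*10.25 + 1*2 + 3 = 35.75

35.75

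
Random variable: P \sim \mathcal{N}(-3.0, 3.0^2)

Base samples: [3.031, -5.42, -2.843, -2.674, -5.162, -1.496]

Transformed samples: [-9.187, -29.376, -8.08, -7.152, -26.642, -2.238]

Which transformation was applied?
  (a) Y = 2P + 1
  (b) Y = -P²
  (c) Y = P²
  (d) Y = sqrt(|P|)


Checking option (b) Y = -P²:
  P = 3.031 -> Y = -9.187 ✓
  P = -5.42 -> Y = -29.376 ✓
  P = -2.843 -> Y = -8.08 ✓
All samples match this transformation.

(b) -P²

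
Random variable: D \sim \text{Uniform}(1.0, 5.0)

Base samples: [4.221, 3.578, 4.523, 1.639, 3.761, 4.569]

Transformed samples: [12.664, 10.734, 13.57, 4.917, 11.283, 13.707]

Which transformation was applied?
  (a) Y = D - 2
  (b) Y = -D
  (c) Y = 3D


Checking option (c) Y = 3D:
  D = 4.221 -> Y = 12.664 ✓
  D = 3.578 -> Y = 10.734 ✓
  D = 4.523 -> Y = 13.57 ✓
All samples match this transformation.

(c) 3D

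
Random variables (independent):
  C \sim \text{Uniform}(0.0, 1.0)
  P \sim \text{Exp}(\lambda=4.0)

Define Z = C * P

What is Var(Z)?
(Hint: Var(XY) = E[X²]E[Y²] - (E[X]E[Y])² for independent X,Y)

Var(XY) = E[X²]E[Y²] - (E[X]E[Y])²
E[C] = 0.5, Var(C) = 0.083333333
E[P] = 0.25, Var(P) = 0.0625
E[C²] = 0.083333333 + 0.5² = 0.33333333
E[P²] = 0.0625 + 0.25² = 0.125
Var(Z) = 0.33333333*0.125 - (0.5*0.25)²
= 0.041666667 - 0.015625 = 0.026041667

0.026041667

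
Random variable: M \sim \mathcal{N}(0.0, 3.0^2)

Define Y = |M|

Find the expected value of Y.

For X ~ N(0, 3.0²), E[|X|] = sigma * sqrt(2/pi)
= 3.0 * sqrt(2/pi) = 2.3936537

2.3936537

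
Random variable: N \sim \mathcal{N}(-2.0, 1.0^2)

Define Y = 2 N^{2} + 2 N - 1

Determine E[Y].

E[Y] = 2*E[N²] + 2*E[N] - 1
E[N] = -2
E[N²] = Var(N) + (E[N])² = 1 + 4 = 5
E[Y] = 2*5 + 2*(-2) - 1 = 5

5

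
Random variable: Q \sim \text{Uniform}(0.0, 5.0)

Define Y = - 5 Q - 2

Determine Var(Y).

For Y = aQ + b: Var(Y) = a² * Var(Q)
Var(Q) = (5 - 0)^2/12 = 2.0833333
Var(Y) = (-5)² * 2.0833333 = 25 * 2.0833333 = 52.083333

52.083333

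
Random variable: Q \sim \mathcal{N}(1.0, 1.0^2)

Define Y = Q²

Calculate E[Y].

Using E[X²] = Var(X) + (E[X])²:
E[Q] = 1
Var(Q) = 1.0^2 = 1
E[Q²] = 1 + 1² = 1 + 1 = 2

2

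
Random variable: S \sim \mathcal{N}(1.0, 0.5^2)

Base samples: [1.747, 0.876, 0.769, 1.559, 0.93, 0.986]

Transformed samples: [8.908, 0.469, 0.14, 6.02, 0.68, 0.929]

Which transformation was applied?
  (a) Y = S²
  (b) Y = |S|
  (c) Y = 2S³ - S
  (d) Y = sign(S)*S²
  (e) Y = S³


Checking option (c) Y = 2S³ - S:
  S = 1.747 -> Y = 8.908 ✓
  S = 0.876 -> Y = 0.469 ✓
  S = 0.769 -> Y = 0.14 ✓
All samples match this transformation.

(c) 2S³ - S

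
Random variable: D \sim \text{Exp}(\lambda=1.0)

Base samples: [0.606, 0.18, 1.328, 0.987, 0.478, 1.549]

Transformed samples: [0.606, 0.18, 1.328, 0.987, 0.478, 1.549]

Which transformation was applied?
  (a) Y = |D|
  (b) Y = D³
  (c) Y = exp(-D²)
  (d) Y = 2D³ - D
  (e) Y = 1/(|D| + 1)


Checking option (a) Y = |D|:
  D = 0.606 -> Y = 0.606 ✓
  D = 0.18 -> Y = 0.18 ✓
  D = 1.328 -> Y = 1.328 ✓
All samples match this transformation.

(a) |D|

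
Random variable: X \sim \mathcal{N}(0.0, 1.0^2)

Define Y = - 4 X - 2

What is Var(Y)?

For Y = aX + b: Var(Y) = a² * Var(X)
Var(X) = 1.0^2 = 1
Var(Y) = (-4)² * 1 = 16 * 1 = 16

16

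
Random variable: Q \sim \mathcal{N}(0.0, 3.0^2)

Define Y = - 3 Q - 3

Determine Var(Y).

For Y = aQ + b: Var(Y) = a² * Var(Q)
Var(Q) = 3.0^2 = 9
Var(Y) = (-3)² * 9 = 9 * 9 = 81

81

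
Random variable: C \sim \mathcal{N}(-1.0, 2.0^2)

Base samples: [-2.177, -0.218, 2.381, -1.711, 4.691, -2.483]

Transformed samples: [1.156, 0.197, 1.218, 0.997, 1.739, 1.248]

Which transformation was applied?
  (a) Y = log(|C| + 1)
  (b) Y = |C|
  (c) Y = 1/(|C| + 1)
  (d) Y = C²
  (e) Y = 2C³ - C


Checking option (a) Y = log(|C| + 1):
  C = -2.177 -> Y = 1.156 ✓
  C = -0.218 -> Y = 0.197 ✓
  C = 2.381 -> Y = 1.218 ✓
All samples match this transformation.

(a) log(|C| + 1)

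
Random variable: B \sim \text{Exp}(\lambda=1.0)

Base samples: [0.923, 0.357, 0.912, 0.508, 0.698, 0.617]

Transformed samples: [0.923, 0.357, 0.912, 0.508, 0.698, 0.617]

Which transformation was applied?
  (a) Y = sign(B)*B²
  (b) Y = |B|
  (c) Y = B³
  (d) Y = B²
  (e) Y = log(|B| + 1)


Checking option (b) Y = |B|:
  B = 0.923 -> Y = 0.923 ✓
  B = 0.357 -> Y = 0.357 ✓
  B = 0.912 -> Y = 0.912 ✓
All samples match this transformation.

(b) |B|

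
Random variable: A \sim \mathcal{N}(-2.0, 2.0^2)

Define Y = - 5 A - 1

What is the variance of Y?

For Y = aA + b: Var(Y) = a² * Var(A)
Var(A) = 2.0^2 = 4
Var(Y) = (-5)² * 4 = 25 * 4 = 100

100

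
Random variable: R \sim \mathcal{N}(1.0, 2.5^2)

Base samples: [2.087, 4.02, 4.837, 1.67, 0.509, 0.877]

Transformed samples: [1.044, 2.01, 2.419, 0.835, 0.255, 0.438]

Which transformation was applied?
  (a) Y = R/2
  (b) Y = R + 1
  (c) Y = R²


Checking option (a) Y = R/2:
  R = 2.087 -> Y = 1.044 ✓
  R = 4.02 -> Y = 2.01 ✓
  R = 4.837 -> Y = 2.419 ✓
All samples match this transformation.

(a) R/2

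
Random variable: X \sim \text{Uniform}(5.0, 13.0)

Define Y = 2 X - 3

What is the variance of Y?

For Y = aX + b: Var(Y) = a² * Var(X)
Var(X) = (13 - 5)^2/12 = 5.3333333
Var(Y) = 2² * 5.3333333 = 4 * 5.3333333 = 21.333333

21.333333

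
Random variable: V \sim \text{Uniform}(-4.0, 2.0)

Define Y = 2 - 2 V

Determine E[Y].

For Y = -2V + 2:
E[Y] = -2 * E[V] + 2
E[V] = (-4 + 2)/2 = -1
E[Y] = -2 * (-1) + 2 = 4

4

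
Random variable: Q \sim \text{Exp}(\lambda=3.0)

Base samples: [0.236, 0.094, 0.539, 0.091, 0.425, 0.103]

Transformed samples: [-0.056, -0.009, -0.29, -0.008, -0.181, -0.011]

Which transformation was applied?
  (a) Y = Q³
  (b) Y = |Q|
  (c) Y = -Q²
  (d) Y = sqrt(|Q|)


Checking option (c) Y = -Q²:
  Q = 0.236 -> Y = -0.056 ✓
  Q = 0.094 -> Y = -0.009 ✓
  Q = 0.539 -> Y = -0.29 ✓
All samples match this transformation.

(c) -Q²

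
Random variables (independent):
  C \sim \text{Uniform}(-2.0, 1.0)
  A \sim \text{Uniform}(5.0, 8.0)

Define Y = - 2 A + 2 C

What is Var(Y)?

For independent RVs: Var(aX + bY) = a²Var(X) + b²Var(Y)
Var(C) = 0.75
Var(A) = 0.75
Var(Y) = 2²*0.75 + (-2)²*0.75
= 4*0.75 + 4*0.75 = 6

6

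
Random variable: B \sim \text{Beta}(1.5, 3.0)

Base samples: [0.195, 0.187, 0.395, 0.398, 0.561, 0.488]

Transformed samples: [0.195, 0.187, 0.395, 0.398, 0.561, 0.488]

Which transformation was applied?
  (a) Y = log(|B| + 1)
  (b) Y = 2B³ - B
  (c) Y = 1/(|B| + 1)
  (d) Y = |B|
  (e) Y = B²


Checking option (d) Y = |B|:
  B = 0.195 -> Y = 0.195 ✓
  B = 0.187 -> Y = 0.187 ✓
  B = 0.395 -> Y = 0.395 ✓
All samples match this transformation.

(d) |B|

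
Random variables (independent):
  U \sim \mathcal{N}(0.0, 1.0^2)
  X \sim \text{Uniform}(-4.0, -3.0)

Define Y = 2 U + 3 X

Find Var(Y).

For independent RVs: Var(aX + bY) = a²Var(X) + b²Var(Y)
Var(U) = 1
Var(X) = 0.083333333
Var(Y) = 2²*1 + 3²*0.083333333
= 4*1 + 9*0.083333333 = 4.75

4.75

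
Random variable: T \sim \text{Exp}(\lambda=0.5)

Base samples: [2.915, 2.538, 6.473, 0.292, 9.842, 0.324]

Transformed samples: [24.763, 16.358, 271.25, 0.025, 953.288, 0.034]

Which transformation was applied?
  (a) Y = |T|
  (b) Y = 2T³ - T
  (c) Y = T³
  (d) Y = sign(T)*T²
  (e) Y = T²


Checking option (c) Y = T³:
  T = 2.915 -> Y = 24.763 ✓
  T = 2.538 -> Y = 16.358 ✓
  T = 6.473 -> Y = 271.25 ✓
All samples match this transformation.

(c) T³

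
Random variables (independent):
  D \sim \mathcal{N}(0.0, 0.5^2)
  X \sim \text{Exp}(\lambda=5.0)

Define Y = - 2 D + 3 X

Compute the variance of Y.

For independent RVs: Var(aX + bY) = a²Var(X) + b²Var(Y)
Var(D) = 0.25
Var(X) = 0.04
Var(Y) = (-2)²*0.25 + 3²*0.04
= 4*0.25 + 9*0.04 = 1.36

1.36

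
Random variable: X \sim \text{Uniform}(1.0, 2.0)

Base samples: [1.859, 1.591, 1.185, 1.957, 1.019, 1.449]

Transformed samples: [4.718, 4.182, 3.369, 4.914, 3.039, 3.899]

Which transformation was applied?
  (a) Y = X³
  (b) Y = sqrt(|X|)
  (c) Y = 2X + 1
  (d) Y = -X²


Checking option (c) Y = 2X + 1:
  X = 1.859 -> Y = 4.718 ✓
  X = 1.591 -> Y = 4.182 ✓
  X = 1.185 -> Y = 3.369 ✓
All samples match this transformation.

(c) 2X + 1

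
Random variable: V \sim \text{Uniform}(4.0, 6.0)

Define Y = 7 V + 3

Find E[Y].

For Y = 7V + 3:
E[Y] = 7 * E[V] + 3
E[V] = (4 + 6)/2 = 5
E[Y] = 7 * 5 + 3 = 38

38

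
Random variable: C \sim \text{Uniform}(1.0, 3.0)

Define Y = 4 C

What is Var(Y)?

For Y = aC + b: Var(Y) = a² * Var(C)
Var(C) = (3 - 1)^2/12 = 0.33333333
Var(Y) = 4² * 0.33333333 = 16 * 0.33333333 = 5.3333333

5.3333333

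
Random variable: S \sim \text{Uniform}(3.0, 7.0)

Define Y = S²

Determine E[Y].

Using E[X²] = Var(X) + (E[X])²:
E[S] = 5
Var(S) = (7 - 3)^2/12 = 1.3333333
E[S²] = 1.3333333 + 5² = 1.3333333 + 25 = 26.333333

26.333333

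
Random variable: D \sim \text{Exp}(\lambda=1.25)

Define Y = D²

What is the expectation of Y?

Using E[X²] = Var(X) + (E[X])²:
E[D] = 0.8
Var(D) = 1/1.25^2 = 0.64
E[D²] = 0.64 + 0.8² = 0.64 + 0.64 = 1.28

1.28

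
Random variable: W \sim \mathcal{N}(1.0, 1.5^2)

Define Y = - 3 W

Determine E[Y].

For Y = -3W:
E[Y] = -3 * E[W]
E[W] = 1.0 = 1
E[Y] = -3 * 1 = -3

-3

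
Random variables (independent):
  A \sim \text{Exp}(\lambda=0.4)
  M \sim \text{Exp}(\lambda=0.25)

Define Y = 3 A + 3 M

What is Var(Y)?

For independent RVs: Var(aX + bY) = a²Var(X) + b²Var(Y)
Var(A) = 6.25
Var(M) = 16
Var(Y) = 3²*6.25 + 3²*16
= 9*6.25 + 9*16 = 200.25

200.25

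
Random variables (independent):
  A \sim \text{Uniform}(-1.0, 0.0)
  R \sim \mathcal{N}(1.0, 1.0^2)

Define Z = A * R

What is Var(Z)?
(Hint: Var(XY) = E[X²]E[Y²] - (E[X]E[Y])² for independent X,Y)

Var(XY) = E[X²]E[Y²] - (E[X]E[Y])²
E[A] = -0.5, Var(A) = 0.083333333
E[R] = 1, Var(R) = 1
E[A²] = 0.083333333 + (-0.5)² = 0.33333333
E[R²] = 1 + 1² = 2
Var(Z) = 0.33333333*2 - (-0.5*1)²
= 0.66666667 - 0.25 = 0.41666667

0.41666667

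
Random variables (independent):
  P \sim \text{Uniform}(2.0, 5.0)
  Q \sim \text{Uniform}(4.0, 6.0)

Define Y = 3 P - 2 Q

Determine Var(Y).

For independent RVs: Var(aX + bY) = a²Var(X) + b²Var(Y)
Var(P) = 0.75
Var(Q) = 0.33333333
Var(Y) = 3²*0.75 + (-2)²*0.33333333
= 9*0.75 + 4*0.33333333 = 8.0833333

8.0833333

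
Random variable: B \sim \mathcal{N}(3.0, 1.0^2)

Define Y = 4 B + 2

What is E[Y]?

For Y = 4B + 2:
E[Y] = 4 * E[B] + 2
E[B] = 3.0 = 3
E[Y] = 4 * 3 + 2 = 14

14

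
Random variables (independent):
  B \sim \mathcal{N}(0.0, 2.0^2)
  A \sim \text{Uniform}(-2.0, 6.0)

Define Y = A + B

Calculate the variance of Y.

For independent RVs: Var(aX + bY) = a²Var(X) + b²Var(Y)
Var(B) = 4
Var(A) = 5.3333333
Var(Y) = 1²*4 + 1²*5.3333333
= 1*4 + 1*5.3333333 = 9.3333333

9.3333333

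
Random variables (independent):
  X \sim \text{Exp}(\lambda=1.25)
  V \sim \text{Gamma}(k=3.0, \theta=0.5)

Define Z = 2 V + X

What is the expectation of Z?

E[Z] = 1*E[X] + 2*E[V]
E[X] = 0.8
E[V] = 1.5
E[Z] = 1*0.8 + 2*1.5 = 3.8

3.8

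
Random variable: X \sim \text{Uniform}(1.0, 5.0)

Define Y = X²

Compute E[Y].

E[X²] = Var(X) + (E[X])² = 1.3333333 + 9 = 10.333333

10.333333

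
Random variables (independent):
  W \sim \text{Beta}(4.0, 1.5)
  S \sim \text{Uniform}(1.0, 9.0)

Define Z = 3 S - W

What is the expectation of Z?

E[Z] = -1*E[W] + 3*E[S]
E[W] = 0.72727273
E[S] = 5
E[Z] = -1*0.72727273 + 3*5 = 14.272727

14.272727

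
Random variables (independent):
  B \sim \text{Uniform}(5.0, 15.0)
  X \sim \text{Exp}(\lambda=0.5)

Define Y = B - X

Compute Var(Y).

For independent RVs: Var(aX + bY) = a²Var(X) + b²Var(Y)
Var(B) = 8.3333333
Var(X) = 4
Var(Y) = 1²*8.3333333 + (-1)²*4
= 1*8.3333333 + 1*4 = 12.333333

12.333333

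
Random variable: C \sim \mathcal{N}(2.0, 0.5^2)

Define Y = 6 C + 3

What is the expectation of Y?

For Y = 6C + 3:
E[Y] = 6 * E[C] + 3
E[C] = 2.0 = 2
E[Y] = 6 * 2 + 3 = 15

15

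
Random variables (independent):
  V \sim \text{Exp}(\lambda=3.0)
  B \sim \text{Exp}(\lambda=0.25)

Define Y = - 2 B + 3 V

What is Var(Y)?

For independent RVs: Var(aX + bY) = a²Var(X) + b²Var(Y)
Var(V) = 0.11111111
Var(B) = 16
Var(Y) = 3²*0.11111111 + (-2)²*16
= 9*0.11111111 + 4*16 = 65

65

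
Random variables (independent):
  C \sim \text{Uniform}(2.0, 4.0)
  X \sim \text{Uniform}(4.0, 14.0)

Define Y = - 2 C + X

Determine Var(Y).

For independent RVs: Var(aX + bY) = a²Var(X) + b²Var(Y)
Var(C) = 0.33333333
Var(X) = 8.3333333
Var(Y) = (-2)²*0.33333333 + 1²*8.3333333
= 4*0.33333333 + 1*8.3333333 = 9.6666667

9.6666667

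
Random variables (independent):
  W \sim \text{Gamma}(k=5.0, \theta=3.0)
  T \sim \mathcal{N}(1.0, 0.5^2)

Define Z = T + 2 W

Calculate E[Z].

E[Z] = 2*E[W] + 1*E[T]
E[W] = 15
E[T] = 1
E[Z] = 2*15 + 1*1 = 31

31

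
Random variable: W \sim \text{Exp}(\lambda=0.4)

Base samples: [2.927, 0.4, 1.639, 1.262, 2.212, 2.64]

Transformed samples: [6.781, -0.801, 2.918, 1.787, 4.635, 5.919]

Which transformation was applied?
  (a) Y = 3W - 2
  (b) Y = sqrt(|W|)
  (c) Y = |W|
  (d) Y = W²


Checking option (a) Y = 3W - 2:
  W = 2.927 -> Y = 6.781 ✓
  W = 0.4 -> Y = -0.801 ✓
  W = 1.639 -> Y = 2.918 ✓
All samples match this transformation.

(a) 3W - 2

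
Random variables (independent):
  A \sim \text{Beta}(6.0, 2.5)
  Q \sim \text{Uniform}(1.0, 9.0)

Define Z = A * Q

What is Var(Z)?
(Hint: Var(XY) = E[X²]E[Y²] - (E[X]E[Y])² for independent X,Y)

Var(XY) = E[X²]E[Y²] - (E[X]E[Y])²
E[A] = 0.70588235, Var(A) = 0.021853943
E[Q] = 5, Var(Q) = 5.3333333
E[A²] = 0.021853943 + 0.70588235² = 0.52012384
E[Q²] = 5.3333333 + 5² = 30.333333
Var(Z) = 0.52012384*30.333333 - (0.70588235*5)²
= 15.77709 - 12.456747 = 3.3203424

3.3203424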